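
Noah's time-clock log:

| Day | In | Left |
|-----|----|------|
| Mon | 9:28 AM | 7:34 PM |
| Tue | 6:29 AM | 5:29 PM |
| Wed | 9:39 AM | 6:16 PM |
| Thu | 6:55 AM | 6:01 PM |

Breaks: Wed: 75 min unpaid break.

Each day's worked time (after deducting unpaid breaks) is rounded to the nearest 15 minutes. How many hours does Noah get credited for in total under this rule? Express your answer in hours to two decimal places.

Mon: 9:28 AM–7:34 PM = 10 h 6 min → rounds to 10 h 0 min
Tue: 6:29 AM–5:29 PM = 11 h 0 min → rounds to 11 h 0 min
Wed: 9:39 AM–6:16 PM = 8 h 37 min − 75 min = 7 h 22 min → rounds to 7 h 15 min
Thu: 6:55 AM–6:01 PM = 11 h 6 min → rounds to 11 h 0 min
Total credited: 39 h 15 min.

39.25 hours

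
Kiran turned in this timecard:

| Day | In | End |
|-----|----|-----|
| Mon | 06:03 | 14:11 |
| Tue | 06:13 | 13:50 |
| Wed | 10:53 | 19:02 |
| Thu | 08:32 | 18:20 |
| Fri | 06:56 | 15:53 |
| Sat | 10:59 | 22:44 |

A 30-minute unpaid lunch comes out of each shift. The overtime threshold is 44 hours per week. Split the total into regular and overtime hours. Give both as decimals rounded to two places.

Regular 44.00 hours, overtime 7.40 hours

Mon: 06:03–14:11 = 8 h 8 min; less 30 min break → 7 h 38 min
Tue: 06:13–13:50 = 7 h 37 min; less 30 min break → 7 h 7 min
Wed: 10:53–19:02 = 8 h 9 min; less 30 min break → 7 h 39 min
Thu: 08:32–18:20 = 9 h 48 min; less 30 min break → 9 h 18 min
Fri: 06:56–15:53 = 8 h 57 min; less 30 min break → 8 h 27 min
Sat: 10:59–22:44 = 11 h 45 min; less 30 min break → 11 h 15 min
Total worked: 51 h 24 min = 51.40 h.
Threshold 44 h → overtime 7 h 24 min, regular 44 h 0 min.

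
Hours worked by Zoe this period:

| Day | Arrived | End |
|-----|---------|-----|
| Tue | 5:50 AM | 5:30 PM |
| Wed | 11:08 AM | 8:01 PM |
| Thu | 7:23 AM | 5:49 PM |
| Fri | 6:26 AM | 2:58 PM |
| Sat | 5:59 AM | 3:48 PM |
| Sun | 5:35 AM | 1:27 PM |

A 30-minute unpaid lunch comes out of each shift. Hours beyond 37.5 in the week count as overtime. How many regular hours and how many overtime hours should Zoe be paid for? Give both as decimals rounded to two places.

Regular 37.50 hours, overtime 16.70 hours

Tue: 5:50 AM–5:30 PM = 11 h 40 min; less 30 min break → 11 h 10 min
Wed: 11:08 AM–8:01 PM = 8 h 53 min; less 30 min break → 8 h 23 min
Thu: 7:23 AM–5:49 PM = 10 h 26 min; less 30 min break → 9 h 56 min
Fri: 6:26 AM–2:58 PM = 8 h 32 min; less 30 min break → 8 h 2 min
Sat: 5:59 AM–3:48 PM = 9 h 49 min; less 30 min break → 9 h 19 min
Sun: 5:35 AM–1:27 PM = 7 h 52 min; less 30 min break → 7 h 22 min
Total worked: 54 h 12 min = 54.20 h.
Threshold 37.5 h → overtime 16 h 42 min, regular 37 h 30 min.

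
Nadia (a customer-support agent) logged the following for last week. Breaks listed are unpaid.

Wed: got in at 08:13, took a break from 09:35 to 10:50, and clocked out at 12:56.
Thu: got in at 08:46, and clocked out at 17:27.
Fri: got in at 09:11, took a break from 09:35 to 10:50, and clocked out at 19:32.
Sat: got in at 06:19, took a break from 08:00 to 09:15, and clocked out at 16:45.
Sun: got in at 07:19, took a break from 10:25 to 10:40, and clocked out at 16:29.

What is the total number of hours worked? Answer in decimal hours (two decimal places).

Wed: 08:13–12:56 = 4 h 43 min; less 75 min break → 3 h 28 min
Thu: 08:46–17:27 = 8 h 41 min
Fri: 09:11–19:32 = 10 h 21 min; less 75 min break → 9 h 6 min
Sat: 06:19–16:45 = 10 h 26 min; less 75 min break → 9 h 11 min
Sun: 07:19–16:29 = 9 h 10 min; less 15 min break → 8 h 55 min
Total: 3 h 28 min + 8 h 41 min + 9 h 6 min + 9 h 11 min + 8 h 55 min = 39 h 21 min.

39.35 hours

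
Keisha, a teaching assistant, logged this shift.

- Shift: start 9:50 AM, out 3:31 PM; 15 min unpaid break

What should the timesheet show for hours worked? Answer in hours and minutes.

Shift: 9:50 AM–3:31 PM = 5 h 41 min; less 15 min break → 5 h 26 min

5 h 26 min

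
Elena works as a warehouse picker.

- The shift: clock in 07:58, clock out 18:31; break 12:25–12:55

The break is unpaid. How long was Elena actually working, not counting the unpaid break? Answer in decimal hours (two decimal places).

10.05 hours

The shift: 07:58–18:31 = 10 h 33 min; less 30 min break → 10 h 3 min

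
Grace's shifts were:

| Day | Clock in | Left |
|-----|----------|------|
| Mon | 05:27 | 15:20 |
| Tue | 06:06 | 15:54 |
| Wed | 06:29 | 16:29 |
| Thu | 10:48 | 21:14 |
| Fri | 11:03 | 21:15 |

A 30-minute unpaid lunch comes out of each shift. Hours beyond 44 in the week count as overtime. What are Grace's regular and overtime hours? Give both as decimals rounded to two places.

Mon: 05:27–15:20 = 9 h 53 min; less 30 min break → 9 h 23 min
Tue: 06:06–15:54 = 9 h 48 min; less 30 min break → 9 h 18 min
Wed: 06:29–16:29 = 10 h 0 min; less 30 min break → 9 h 30 min
Thu: 10:48–21:14 = 10 h 26 min; less 30 min break → 9 h 56 min
Fri: 11:03–21:15 = 10 h 12 min; less 30 min break → 9 h 42 min
Total worked: 47 h 49 min = 47.82 h.
Threshold 44 h → overtime 3 h 49 min, regular 44 h 0 min.

Regular 44.00 hours, overtime 3.82 hours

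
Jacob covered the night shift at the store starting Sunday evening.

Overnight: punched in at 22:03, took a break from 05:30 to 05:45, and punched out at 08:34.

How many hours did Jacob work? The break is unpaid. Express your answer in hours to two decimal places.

10.27 hours

Overnight: 22:03 → midnight = 1 h 57 min; midnight → 08:34 = 8 h 34 min; span 10 h 31 min; less 15 min break → 10 h 16 min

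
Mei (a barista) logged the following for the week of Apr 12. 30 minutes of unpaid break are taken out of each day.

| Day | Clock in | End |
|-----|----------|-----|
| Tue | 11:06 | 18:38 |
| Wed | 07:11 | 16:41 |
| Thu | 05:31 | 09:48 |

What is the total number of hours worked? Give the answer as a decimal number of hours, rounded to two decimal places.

Tue: 11:06–18:38 = 7 h 32 min; less 30 min break → 7 h 2 min
Wed: 07:11–16:41 = 9 h 30 min; less 30 min break → 9 h 0 min
Thu: 05:31–09:48 = 4 h 17 min; less 30 min break → 3 h 47 min
Total: 7 h 2 min + 9 h 0 min + 3 h 47 min = 19 h 49 min.

19.82 hours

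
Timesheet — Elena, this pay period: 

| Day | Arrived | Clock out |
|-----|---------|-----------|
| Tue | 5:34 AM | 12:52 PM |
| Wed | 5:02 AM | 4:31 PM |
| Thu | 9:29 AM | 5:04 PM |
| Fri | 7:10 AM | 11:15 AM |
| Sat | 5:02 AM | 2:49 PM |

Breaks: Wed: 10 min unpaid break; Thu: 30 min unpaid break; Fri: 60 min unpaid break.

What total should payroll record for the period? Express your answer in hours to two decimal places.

38.57 hours

Tue: 5:34 AM–12:52 PM = 7 h 18 min
Wed: 5:02 AM–4:31 PM = 11 h 29 min; less 10 min break → 11 h 19 min
Thu: 9:29 AM–5:04 PM = 7 h 35 min; less 30 min break → 7 h 5 min
Fri: 7:10 AM–11:15 AM = 4 h 5 min; less 60 min break → 3 h 5 min
Sat: 5:02 AM–2:49 PM = 9 h 47 min
Total: 7 h 18 min + 11 h 19 min + 7 h 5 min + 3 h 5 min + 9 h 47 min = 38 h 34 min.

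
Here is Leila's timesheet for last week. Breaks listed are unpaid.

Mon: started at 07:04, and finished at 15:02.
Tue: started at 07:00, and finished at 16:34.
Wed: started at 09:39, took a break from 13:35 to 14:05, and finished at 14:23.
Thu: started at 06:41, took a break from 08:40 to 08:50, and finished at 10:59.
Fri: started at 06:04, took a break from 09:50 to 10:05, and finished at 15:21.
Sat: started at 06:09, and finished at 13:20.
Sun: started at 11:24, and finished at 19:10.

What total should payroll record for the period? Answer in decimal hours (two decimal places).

Mon: 07:04–15:02 = 7 h 58 min
Tue: 07:00–16:34 = 9 h 34 min
Wed: 09:39–14:23 = 4 h 44 min; less 30 min break → 4 h 14 min
Thu: 06:41–10:59 = 4 h 18 min; less 10 min break → 4 h 8 min
Fri: 06:04–15:21 = 9 h 17 min; less 15 min break → 9 h 2 min
Sat: 06:09–13:20 = 7 h 11 min
Sun: 11:24–19:10 = 7 h 46 min
Total: 7 h 58 min + 9 h 34 min + 4 h 14 min + 4 h 8 min + 9 h 2 min + 7 h 11 min + 7 h 46 min = 49 h 53 min.

49.88 hours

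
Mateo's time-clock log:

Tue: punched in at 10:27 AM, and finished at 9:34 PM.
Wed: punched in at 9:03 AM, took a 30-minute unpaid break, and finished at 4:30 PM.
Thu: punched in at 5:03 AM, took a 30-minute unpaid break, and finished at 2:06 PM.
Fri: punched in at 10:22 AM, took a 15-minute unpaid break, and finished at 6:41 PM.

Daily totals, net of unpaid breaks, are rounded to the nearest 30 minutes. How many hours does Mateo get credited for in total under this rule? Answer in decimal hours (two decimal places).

Tue: 10:27 AM–9:34 PM = 11 h 7 min → rounds to 11 h 0 min
Wed: 9:03 AM–4:30 PM = 7 h 27 min − 30 min = 6 h 57 min → rounds to 7 h 0 min
Thu: 5:03 AM–2:06 PM = 9 h 3 min − 30 min = 8 h 33 min → rounds to 8 h 30 min
Fri: 10:22 AM–6:41 PM = 8 h 19 min − 15 min = 8 h 4 min → rounds to 8 h 0 min
Total credited: 34 h 30 min.

34.50 hours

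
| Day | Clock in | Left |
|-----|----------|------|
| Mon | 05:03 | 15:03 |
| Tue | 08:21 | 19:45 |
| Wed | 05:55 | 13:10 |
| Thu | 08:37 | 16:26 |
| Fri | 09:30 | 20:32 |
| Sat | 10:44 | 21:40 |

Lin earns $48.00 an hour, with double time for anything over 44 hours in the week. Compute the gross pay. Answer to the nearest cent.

$3497.60

Mon: 05:03–15:03 = 10 h 0 min
Tue: 08:21–19:45 = 11 h 24 min
Wed: 05:55–13:10 = 7 h 15 min
Thu: 08:37–16:26 = 7 h 49 min
Fri: 09:30–20:32 = 11 h 2 min
Sat: 10:44–21:40 = 10 h 56 min
Total worked: 58 h 26 min = 3506 min.
Regular 44 h 0 min = 2640 min at $48.00/h; overtime 14 h 26 min = 866 min at $96.00/h.
Pay = (2640 × $48.00 + 866 × $96.00) ÷ 60 = $3497.60.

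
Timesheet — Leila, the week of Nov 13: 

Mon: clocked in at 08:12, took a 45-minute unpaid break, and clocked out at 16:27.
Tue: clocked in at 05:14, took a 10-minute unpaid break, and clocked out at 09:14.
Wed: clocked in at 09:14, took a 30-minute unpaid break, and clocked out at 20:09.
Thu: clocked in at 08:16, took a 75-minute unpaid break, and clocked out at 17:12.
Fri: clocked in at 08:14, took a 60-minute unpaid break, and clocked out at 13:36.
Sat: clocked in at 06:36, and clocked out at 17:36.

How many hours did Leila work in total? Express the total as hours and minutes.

Mon: 08:12–16:27 = 8 h 15 min; less 45 min break → 7 h 30 min
Tue: 05:14–09:14 = 4 h 0 min; less 10 min break → 3 h 50 min
Wed: 09:14–20:09 = 10 h 55 min; less 30 min break → 10 h 25 min
Thu: 08:16–17:12 = 8 h 56 min; less 75 min break → 7 h 41 min
Fri: 08:14–13:36 = 5 h 22 min; less 60 min break → 4 h 22 min
Sat: 06:36–17:36 = 11 h 0 min
Total: 7 h 30 min + 3 h 50 min + 10 h 25 min + 7 h 41 min + 4 h 22 min + 11 h 0 min = 44 h 48 min.

44 h 48 min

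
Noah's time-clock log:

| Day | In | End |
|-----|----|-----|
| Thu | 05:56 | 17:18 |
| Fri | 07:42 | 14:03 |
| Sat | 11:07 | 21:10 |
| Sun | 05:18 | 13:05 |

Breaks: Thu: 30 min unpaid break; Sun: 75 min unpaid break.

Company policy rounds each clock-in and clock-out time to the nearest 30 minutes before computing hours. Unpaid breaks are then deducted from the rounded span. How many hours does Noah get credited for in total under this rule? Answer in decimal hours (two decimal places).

Thu: in 05:56→06:00, out 17:18→17:30; 11 h 30 min − 30 min = 11 h 0 min
Fri: in 07:42→07:30, out 14:03→14:00; 6 h 30 min
Sat: in 11:07→11:00, out 21:10→21:00; 10 h 0 min
Sun: in 05:18→05:30, out 13:05→13:00; 7 h 30 min − 75 min = 6 h 15 min
Total credited: 33 h 45 min.

33.75 hours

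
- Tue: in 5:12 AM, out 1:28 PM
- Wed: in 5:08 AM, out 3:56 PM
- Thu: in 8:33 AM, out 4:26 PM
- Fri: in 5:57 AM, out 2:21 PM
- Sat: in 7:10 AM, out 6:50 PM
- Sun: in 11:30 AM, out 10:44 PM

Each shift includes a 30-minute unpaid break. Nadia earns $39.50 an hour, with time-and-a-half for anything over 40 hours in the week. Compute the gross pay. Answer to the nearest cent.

$2483.56

Tue: 5:12 AM–1:28 PM = 8 h 16 min; less 30 min break → 7 h 46 min
Wed: 5:08 AM–3:56 PM = 10 h 48 min; less 30 min break → 10 h 18 min
Thu: 8:33 AM–4:26 PM = 7 h 53 min; less 30 min break → 7 h 23 min
Fri: 5:57 AM–2:21 PM = 8 h 24 min; less 30 min break → 7 h 54 min
Sat: 7:10 AM–6:50 PM = 11 h 40 min; less 30 min break → 11 h 10 min
Sun: 11:30 AM–10:44 PM = 11 h 14 min; less 30 min break → 10 h 44 min
Total worked: 55 h 15 min = 3315 min.
Regular 40 h 0 min = 2400 min at $39.50/h; overtime 15 h 15 min = 915 min at $59.25/h.
Pay = (2400 × $39.50 + 915 × $59.25) ÷ 60 = $2483.56.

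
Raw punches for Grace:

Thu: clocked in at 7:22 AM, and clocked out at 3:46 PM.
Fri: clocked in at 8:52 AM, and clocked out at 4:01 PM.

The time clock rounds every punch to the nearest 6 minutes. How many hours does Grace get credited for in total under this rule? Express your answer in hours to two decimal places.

Thu: in 7:22 AM→7:24 AM, out 3:46 PM→3:48 PM; 8 h 24 min
Fri: in 8:52 AM→8:54 AM, out 4:01 PM→4:00 PM; 7 h 6 min
Total credited: 15 h 30 min.

15.50 hours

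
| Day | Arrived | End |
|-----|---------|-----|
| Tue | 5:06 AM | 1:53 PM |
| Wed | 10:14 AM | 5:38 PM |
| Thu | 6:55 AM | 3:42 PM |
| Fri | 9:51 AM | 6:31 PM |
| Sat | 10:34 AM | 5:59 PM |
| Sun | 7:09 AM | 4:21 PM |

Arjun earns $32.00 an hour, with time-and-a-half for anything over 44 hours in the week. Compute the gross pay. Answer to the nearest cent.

$1708.00

Tue: 5:06 AM–1:53 PM = 8 h 47 min
Wed: 10:14 AM–5:38 PM = 7 h 24 min
Thu: 6:55 AM–3:42 PM = 8 h 47 min
Fri: 9:51 AM–6:31 PM = 8 h 40 min
Sat: 10:34 AM–5:59 PM = 7 h 25 min
Sun: 7:09 AM–4:21 PM = 9 h 12 min
Total worked: 50 h 15 min = 3015 min.
Regular 44 h 0 min = 2640 min at $32.00/h; overtime 6 h 15 min = 375 min at $48.00/h.
Pay = (2640 × $32.00 + 375 × $48.00) ÷ 60 = $1708.00.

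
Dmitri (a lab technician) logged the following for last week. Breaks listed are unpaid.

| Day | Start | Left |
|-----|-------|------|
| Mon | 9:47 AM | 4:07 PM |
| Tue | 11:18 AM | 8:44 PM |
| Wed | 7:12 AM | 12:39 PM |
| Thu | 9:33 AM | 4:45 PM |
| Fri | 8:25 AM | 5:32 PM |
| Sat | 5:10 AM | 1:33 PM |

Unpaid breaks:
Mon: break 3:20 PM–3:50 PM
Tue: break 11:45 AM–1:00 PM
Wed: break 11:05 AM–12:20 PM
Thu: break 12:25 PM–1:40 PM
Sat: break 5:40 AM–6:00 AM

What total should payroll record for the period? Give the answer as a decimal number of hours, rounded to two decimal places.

41.33 hours

Mon: 9:47 AM–4:07 PM = 6 h 20 min; less 30 min break → 5 h 50 min
Tue: 11:18 AM–8:44 PM = 9 h 26 min; less 75 min break → 8 h 11 min
Wed: 7:12 AM–12:39 PM = 5 h 27 min; less 75 min break → 4 h 12 min
Thu: 9:33 AM–4:45 PM = 7 h 12 min; less 75 min break → 5 h 57 min
Fri: 8:25 AM–5:32 PM = 9 h 7 min
Sat: 5:10 AM–1:33 PM = 8 h 23 min; less 20 min break → 8 h 3 min
Total: 5 h 50 min + 8 h 11 min + 4 h 12 min + 5 h 57 min + 9 h 7 min + 8 h 3 min = 41 h 20 min.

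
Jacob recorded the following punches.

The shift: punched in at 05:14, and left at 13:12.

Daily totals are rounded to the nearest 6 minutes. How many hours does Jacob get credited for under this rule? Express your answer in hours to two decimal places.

The shift: 05:14–13:12 = 7 h 58 min → rounds to 8 h 0 min

8.00 hours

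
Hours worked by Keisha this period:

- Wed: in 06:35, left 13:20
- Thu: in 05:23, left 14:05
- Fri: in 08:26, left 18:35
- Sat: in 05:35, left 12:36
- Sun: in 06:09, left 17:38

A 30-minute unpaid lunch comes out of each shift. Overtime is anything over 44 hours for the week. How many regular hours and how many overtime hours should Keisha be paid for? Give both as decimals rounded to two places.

Regular 41.60 hours, overtime 0.00 hours

Wed: 06:35–13:20 = 6 h 45 min; less 30 min break → 6 h 15 min
Thu: 05:23–14:05 = 8 h 42 min; less 30 min break → 8 h 12 min
Fri: 08:26–18:35 = 10 h 9 min; less 30 min break → 9 h 39 min
Sat: 05:35–12:36 = 7 h 1 min; less 30 min break → 6 h 31 min
Sun: 06:09–17:38 = 11 h 29 min; less 30 min break → 10 h 59 min
Total worked: 41 h 36 min = 41.60 h.
Threshold 44 h → overtime 0 h 0 min, regular 41 h 36 min.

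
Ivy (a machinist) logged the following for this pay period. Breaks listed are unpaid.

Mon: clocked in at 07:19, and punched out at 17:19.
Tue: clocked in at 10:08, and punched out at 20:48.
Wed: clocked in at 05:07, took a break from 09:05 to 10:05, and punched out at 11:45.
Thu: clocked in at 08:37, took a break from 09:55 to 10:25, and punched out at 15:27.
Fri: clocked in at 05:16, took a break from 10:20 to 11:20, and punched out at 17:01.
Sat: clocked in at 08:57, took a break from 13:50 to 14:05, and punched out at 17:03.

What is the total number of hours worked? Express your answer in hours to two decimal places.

51.23 hours

Mon: 07:19–17:19 = 10 h 0 min
Tue: 10:08–20:48 = 10 h 40 min
Wed: 05:07–11:45 = 6 h 38 min; less 60 min break → 5 h 38 min
Thu: 08:37–15:27 = 6 h 50 min; less 30 min break → 6 h 20 min
Fri: 05:16–17:01 = 11 h 45 min; less 60 min break → 10 h 45 min
Sat: 08:57–17:03 = 8 h 6 min; less 15 min break → 7 h 51 min
Total: 10 h 0 min + 10 h 40 min + 5 h 38 min + 6 h 20 min + 10 h 45 min + 7 h 51 min = 51 h 14 min.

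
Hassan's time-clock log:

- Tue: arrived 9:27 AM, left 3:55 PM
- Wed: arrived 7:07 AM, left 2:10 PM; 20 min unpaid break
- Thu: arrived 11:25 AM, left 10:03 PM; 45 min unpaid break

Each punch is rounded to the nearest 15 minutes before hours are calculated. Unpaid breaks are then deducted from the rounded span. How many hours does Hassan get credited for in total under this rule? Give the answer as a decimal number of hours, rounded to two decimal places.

23.17 hours

Tue: in 9:27 AM→9:30 AM, out 3:55 PM→4:00 PM; 6 h 30 min
Wed: in 7:07 AM→7:00 AM, out 2:10 PM→2:15 PM; 7 h 15 min − 20 min = 6 h 55 min
Thu: in 11:25 AM→11:30 AM, out 10:03 PM→10:00 PM; 10 h 30 min − 45 min = 9 h 45 min
Total credited: 23 h 10 min.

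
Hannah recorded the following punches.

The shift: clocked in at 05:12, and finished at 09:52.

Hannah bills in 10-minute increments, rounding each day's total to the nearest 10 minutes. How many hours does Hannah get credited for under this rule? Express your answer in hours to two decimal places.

4.67 hours

The shift: 05:12–09:52 = 4 h 40 min → rounds to 4 h 40 min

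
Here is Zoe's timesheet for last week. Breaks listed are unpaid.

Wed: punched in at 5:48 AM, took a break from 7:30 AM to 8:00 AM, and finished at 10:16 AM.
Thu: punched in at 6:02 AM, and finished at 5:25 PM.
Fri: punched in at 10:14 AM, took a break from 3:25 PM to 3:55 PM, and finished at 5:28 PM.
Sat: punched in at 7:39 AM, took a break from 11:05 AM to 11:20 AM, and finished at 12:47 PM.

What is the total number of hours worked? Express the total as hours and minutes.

26 h 58 min

Wed: 5:48 AM–10:16 AM = 4 h 28 min; less 30 min break → 3 h 58 min
Thu: 6:02 AM–5:25 PM = 11 h 23 min
Fri: 10:14 AM–5:28 PM = 7 h 14 min; less 30 min break → 6 h 44 min
Sat: 7:39 AM–12:47 PM = 5 h 8 min; less 15 min break → 4 h 53 min
Total: 3 h 58 min + 11 h 23 min + 6 h 44 min + 4 h 53 min = 26 h 58 min.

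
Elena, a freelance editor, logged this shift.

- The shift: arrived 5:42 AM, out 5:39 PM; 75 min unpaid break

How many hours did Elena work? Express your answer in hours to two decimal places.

10.70 hours

The shift: 5:42 AM–5:39 PM = 11 h 57 min; less 75 min break → 10 h 42 min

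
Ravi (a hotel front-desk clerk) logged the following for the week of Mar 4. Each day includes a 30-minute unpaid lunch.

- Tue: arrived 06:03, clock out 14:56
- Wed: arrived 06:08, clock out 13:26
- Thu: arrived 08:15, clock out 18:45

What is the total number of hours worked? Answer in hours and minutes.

25 h 11 min

Tue: 06:03–14:56 = 8 h 53 min; less 30 min break → 8 h 23 min
Wed: 06:08–13:26 = 7 h 18 min; less 30 min break → 6 h 48 min
Thu: 08:15–18:45 = 10 h 30 min; less 30 min break → 10 h 0 min
Total: 8 h 23 min + 6 h 48 min + 10 h 0 min = 25 h 11 min.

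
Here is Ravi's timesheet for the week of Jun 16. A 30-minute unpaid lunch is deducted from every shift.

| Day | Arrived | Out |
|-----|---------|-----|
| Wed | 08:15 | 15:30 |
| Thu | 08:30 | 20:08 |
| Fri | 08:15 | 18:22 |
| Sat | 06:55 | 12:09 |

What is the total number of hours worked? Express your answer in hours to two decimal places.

32.23 hours

Wed: 08:15–15:30 = 7 h 15 min; less 30 min break → 6 h 45 min
Thu: 08:30–20:08 = 11 h 38 min; less 30 min break → 11 h 8 min
Fri: 08:15–18:22 = 10 h 7 min; less 30 min break → 9 h 37 min
Sat: 06:55–12:09 = 5 h 14 min; less 30 min break → 4 h 44 min
Total: 6 h 45 min + 11 h 8 min + 9 h 37 min + 4 h 44 min = 32 h 14 min.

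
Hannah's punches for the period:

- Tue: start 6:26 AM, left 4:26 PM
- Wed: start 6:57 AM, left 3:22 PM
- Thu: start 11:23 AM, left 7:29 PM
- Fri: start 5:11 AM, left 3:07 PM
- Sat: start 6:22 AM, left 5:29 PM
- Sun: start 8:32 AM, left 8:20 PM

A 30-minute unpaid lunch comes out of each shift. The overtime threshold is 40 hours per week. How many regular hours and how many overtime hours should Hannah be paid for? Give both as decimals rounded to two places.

Regular 40.00 hours, overtime 16.37 hours

Tue: 6:26 AM–4:26 PM = 10 h 0 min; less 30 min break → 9 h 30 min
Wed: 6:57 AM–3:22 PM = 8 h 25 min; less 30 min break → 7 h 55 min
Thu: 11:23 AM–7:29 PM = 8 h 6 min; less 30 min break → 7 h 36 min
Fri: 5:11 AM–3:07 PM = 9 h 56 min; less 30 min break → 9 h 26 min
Sat: 6:22 AM–5:29 PM = 11 h 7 min; less 30 min break → 10 h 37 min
Sun: 8:32 AM–8:20 PM = 11 h 48 min; less 30 min break → 11 h 18 min
Total worked: 56 h 22 min = 56.37 h.
Threshold 40 h → overtime 16 h 22 min, regular 40 h 0 min.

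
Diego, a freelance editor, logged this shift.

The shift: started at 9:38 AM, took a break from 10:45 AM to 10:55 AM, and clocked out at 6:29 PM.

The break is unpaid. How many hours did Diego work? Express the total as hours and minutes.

The shift: 9:38 AM–6:29 PM = 8 h 51 min; less 10 min break → 8 h 41 min

8 h 41 min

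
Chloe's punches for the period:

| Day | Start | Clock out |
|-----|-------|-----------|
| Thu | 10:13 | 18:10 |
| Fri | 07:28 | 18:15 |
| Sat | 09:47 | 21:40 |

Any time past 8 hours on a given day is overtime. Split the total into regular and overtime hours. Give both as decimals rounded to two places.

Regular 23.95 hours, overtime 6.67 hours

Thu: 10:13–18:10 = 7 h 57 min
Fri: 07:28–18:15 = 10 h 47 min
Sat: 09:47–21:40 = 11 h 53 min
Thu reg 7 h 57 min / OT 0 h 0 min; Fri reg 8 h 0 min / OT 2 h 47 min; Sat reg 8 h 0 min / OT 3 h 53 min.
Totals: regular 23 h 57 min, overtime 6 h 40 min.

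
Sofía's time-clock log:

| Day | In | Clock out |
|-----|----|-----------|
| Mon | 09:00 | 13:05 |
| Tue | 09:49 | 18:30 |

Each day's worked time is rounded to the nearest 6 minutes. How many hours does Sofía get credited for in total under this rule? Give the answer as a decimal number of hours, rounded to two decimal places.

12.80 hours

Mon: 09:00–13:05 = 4 h 5 min → rounds to 4 h 6 min
Tue: 09:49–18:30 = 8 h 41 min → rounds to 8 h 42 min
Total credited: 12 h 48 min.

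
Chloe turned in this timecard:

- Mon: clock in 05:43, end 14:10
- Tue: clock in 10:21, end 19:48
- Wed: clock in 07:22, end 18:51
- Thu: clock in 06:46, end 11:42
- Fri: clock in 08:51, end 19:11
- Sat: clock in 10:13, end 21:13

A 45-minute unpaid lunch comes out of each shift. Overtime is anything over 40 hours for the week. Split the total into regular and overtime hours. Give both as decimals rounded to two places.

Mon: 05:43–14:10 = 8 h 27 min; less 45 min break → 7 h 42 min
Tue: 10:21–19:48 = 9 h 27 min; less 45 min break → 8 h 42 min
Wed: 07:22–18:51 = 11 h 29 min; less 45 min break → 10 h 44 min
Thu: 06:46–11:42 = 4 h 56 min; less 45 min break → 4 h 11 min
Fri: 08:51–19:11 = 10 h 20 min; less 45 min break → 9 h 35 min
Sat: 10:13–21:13 = 11 h 0 min; less 45 min break → 10 h 15 min
Total worked: 51 h 9 min = 51.15 h.
Threshold 40 h → overtime 11 h 9 min, regular 40 h 0 min.

Regular 40.00 hours, overtime 11.15 hours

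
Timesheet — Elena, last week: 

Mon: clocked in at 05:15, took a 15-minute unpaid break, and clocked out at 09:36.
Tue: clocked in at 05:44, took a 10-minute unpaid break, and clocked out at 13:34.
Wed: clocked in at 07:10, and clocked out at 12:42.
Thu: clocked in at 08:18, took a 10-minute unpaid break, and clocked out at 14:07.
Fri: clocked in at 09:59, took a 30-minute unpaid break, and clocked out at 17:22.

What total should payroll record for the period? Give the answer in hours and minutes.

Mon: 05:15–09:36 = 4 h 21 min; less 15 min break → 4 h 6 min
Tue: 05:44–13:34 = 7 h 50 min; less 10 min break → 7 h 40 min
Wed: 07:10–12:42 = 5 h 32 min
Thu: 08:18–14:07 = 5 h 49 min; less 10 min break → 5 h 39 min
Fri: 09:59–17:22 = 7 h 23 min; less 30 min break → 6 h 53 min
Total: 4 h 6 min + 7 h 40 min + 5 h 32 min + 5 h 39 min + 6 h 53 min = 29 h 50 min.

29 h 50 min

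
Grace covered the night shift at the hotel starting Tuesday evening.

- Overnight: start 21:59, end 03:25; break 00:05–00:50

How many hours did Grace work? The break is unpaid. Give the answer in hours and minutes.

4 h 41 min

Overnight: 21:59 → midnight = 2 h 1 min; midnight → 03:25 = 3 h 25 min; span 5 h 26 min; less 45 min break → 4 h 41 min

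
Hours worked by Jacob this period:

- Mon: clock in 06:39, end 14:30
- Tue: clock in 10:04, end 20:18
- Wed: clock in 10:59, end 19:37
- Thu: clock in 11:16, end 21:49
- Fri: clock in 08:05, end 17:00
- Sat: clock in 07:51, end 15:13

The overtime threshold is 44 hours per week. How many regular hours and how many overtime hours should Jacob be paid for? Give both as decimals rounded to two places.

Mon: 06:39–14:30 = 7 h 51 min
Tue: 10:04–20:18 = 10 h 14 min
Wed: 10:59–19:37 = 8 h 38 min
Thu: 11:16–21:49 = 10 h 33 min
Fri: 08:05–17:00 = 8 h 55 min
Sat: 07:51–15:13 = 7 h 22 min
Total worked: 53 h 33 min = 53.55 h.
Threshold 44 h → overtime 9 h 33 min, regular 44 h 0 min.

Regular 44.00 hours, overtime 9.55 hours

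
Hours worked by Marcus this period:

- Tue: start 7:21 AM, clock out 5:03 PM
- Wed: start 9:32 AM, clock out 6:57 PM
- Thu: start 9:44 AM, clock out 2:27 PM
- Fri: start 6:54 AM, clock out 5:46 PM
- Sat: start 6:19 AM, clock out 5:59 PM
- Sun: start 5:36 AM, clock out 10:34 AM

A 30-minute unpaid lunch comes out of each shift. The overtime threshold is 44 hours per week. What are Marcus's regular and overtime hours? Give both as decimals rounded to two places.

Regular 44.00 hours, overtime 4.33 hours

Tue: 7:21 AM–5:03 PM = 9 h 42 min; less 30 min break → 9 h 12 min
Wed: 9:32 AM–6:57 PM = 9 h 25 min; less 30 min break → 8 h 55 min
Thu: 9:44 AM–2:27 PM = 4 h 43 min; less 30 min break → 4 h 13 min
Fri: 6:54 AM–5:46 PM = 10 h 52 min; less 30 min break → 10 h 22 min
Sat: 6:19 AM–5:59 PM = 11 h 40 min; less 30 min break → 11 h 10 min
Sun: 5:36 AM–10:34 AM = 4 h 58 min; less 30 min break → 4 h 28 min
Total worked: 48 h 20 min = 48.33 h.
Threshold 44 h → overtime 4 h 20 min, regular 44 h 0 min.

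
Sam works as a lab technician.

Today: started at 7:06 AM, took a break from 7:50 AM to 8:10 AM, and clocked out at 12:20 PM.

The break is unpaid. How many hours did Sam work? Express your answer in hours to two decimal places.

Today: 7:06 AM–12:20 PM = 5 h 14 min; less 20 min break → 4 h 54 min

4.90 hours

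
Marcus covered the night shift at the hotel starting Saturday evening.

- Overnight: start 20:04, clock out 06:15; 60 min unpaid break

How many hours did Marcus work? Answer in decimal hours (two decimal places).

9.18 hours

Overnight: 20:04 → midnight = 3 h 56 min; midnight → 06:15 = 6 h 15 min; span 10 h 11 min; less 60 min break → 9 h 11 min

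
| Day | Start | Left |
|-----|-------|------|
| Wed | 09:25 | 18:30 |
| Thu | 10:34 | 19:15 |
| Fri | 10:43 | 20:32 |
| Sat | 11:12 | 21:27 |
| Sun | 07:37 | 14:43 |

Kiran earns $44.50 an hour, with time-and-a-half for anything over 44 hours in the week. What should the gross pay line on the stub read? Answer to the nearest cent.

Wed: 09:25–18:30 = 9 h 5 min
Thu: 10:34–19:15 = 8 h 41 min
Fri: 10:43–20:32 = 9 h 49 min
Sat: 11:12–21:27 = 10 h 15 min
Sun: 07:37–14:43 = 7 h 6 min
Total worked: 44 h 56 min = 2696 min.
Regular 44 h 0 min = 2640 min at $44.50/h; overtime 0 h 56 min = 56 min at $66.75/h.
Pay = (2640 × $44.50 + 56 × $66.75) ÷ 60 = $2020.30.

$2020.30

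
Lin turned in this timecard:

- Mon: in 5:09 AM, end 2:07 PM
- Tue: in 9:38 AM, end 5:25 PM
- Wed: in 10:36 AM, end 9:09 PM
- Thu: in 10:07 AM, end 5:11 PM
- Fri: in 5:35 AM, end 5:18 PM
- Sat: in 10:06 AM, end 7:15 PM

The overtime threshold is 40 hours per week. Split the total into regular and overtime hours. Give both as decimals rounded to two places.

Mon: 5:09 AM–2:07 PM = 8 h 58 min
Tue: 9:38 AM–5:25 PM = 7 h 47 min
Wed: 10:36 AM–9:09 PM = 10 h 33 min
Thu: 10:07 AM–5:11 PM = 7 h 4 min
Fri: 5:35 AM–5:18 PM = 11 h 43 min
Sat: 10:06 AM–7:15 PM = 9 h 9 min
Total worked: 55 h 14 min = 55.23 h.
Threshold 40 h → overtime 15 h 14 min, regular 40 h 0 min.

Regular 40.00 hours, overtime 15.23 hours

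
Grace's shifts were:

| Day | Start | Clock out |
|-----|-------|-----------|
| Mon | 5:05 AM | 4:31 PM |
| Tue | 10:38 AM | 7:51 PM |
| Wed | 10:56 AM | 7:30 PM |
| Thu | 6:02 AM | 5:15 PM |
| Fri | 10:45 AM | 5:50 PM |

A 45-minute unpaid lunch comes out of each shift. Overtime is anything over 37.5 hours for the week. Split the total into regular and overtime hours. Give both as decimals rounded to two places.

Regular 37.50 hours, overtime 6.27 hours

Mon: 5:05 AM–4:31 PM = 11 h 26 min; less 45 min break → 10 h 41 min
Tue: 10:38 AM–7:51 PM = 9 h 13 min; less 45 min break → 8 h 28 min
Wed: 10:56 AM–7:30 PM = 8 h 34 min; less 45 min break → 7 h 49 min
Thu: 6:02 AM–5:15 PM = 11 h 13 min; less 45 min break → 10 h 28 min
Fri: 10:45 AM–5:50 PM = 7 h 5 min; less 45 min break → 6 h 20 min
Total worked: 43 h 46 min = 43.77 h.
Threshold 37.5 h → overtime 6 h 16 min, regular 37 h 30 min.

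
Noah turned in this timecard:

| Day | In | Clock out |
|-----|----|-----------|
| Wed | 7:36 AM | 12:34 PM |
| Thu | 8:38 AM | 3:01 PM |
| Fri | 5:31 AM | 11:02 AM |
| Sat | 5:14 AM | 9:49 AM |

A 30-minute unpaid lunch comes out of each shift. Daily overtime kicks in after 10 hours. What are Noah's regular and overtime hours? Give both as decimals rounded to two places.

Regular 19.45 hours, overtime 0.00 hours

Wed: 7:36 AM–12:34 PM = 4 h 58 min; less 30 min break → 4 h 28 min
Thu: 8:38 AM–3:01 PM = 6 h 23 min; less 30 min break → 5 h 53 min
Fri: 5:31 AM–11:02 AM = 5 h 31 min; less 30 min break → 5 h 1 min
Sat: 5:14 AM–9:49 AM = 4 h 35 min; less 30 min break → 4 h 5 min
Wed reg 4 h 28 min / OT 0 h 0 min; Thu reg 5 h 53 min / OT 0 h 0 min; Fri reg 5 h 1 min / OT 0 h 0 min; Sat reg 4 h 5 min / OT 0 h 0 min.
Totals: regular 19 h 27 min, overtime 0 h 0 min.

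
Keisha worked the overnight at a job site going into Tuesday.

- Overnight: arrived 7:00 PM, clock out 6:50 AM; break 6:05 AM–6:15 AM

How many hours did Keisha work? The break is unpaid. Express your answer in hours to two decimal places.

11.67 hours

Overnight: 7:00 PM → midnight = 5 h 0 min; midnight → 6:50 AM = 6 h 50 min; span 11 h 50 min; less 10 min break → 11 h 40 min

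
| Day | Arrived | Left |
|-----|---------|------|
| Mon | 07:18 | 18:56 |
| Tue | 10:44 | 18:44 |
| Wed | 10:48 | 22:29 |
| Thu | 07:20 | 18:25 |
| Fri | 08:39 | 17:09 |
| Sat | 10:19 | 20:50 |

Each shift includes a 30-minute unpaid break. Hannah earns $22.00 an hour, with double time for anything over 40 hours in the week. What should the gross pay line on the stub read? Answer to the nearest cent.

$1690.33

Mon: 07:18–18:56 = 11 h 38 min; less 30 min break → 11 h 8 min
Tue: 10:44–18:44 = 8 h 0 min; less 30 min break → 7 h 30 min
Wed: 10:48–22:29 = 11 h 41 min; less 30 min break → 11 h 11 min
Thu: 07:20–18:25 = 11 h 5 min; less 30 min break → 10 h 35 min
Fri: 08:39–17:09 = 8 h 30 min; less 30 min break → 8 h 0 min
Sat: 10:19–20:50 = 10 h 31 min; less 30 min break → 10 h 1 min
Total worked: 58 h 25 min = 3505 min.
Regular 40 h 0 min = 2400 min at $22.00/h; overtime 18 h 25 min = 1105 min at $44.00/h.
Pay = (2400 × $22.00 + 1105 × $44.00) ÷ 60 = $1690.33.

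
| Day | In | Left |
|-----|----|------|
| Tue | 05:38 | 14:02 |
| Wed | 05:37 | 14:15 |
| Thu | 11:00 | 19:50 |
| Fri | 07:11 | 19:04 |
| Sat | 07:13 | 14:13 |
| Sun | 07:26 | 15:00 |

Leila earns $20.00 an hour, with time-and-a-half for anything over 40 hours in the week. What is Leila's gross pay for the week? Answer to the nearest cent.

$1169.50

Tue: 05:38–14:02 = 8 h 24 min
Wed: 05:37–14:15 = 8 h 38 min
Thu: 11:00–19:50 = 8 h 50 min
Fri: 07:11–19:04 = 11 h 53 min
Sat: 07:13–14:13 = 7 h 0 min
Sun: 07:26–15:00 = 7 h 34 min
Total worked: 52 h 19 min = 3139 min.
Regular 40 h 0 min = 2400 min at $20.00/h; overtime 12 h 19 min = 739 min at $30.00/h.
Pay = (2400 × $20.00 + 739 × $30.00) ÷ 60 = $1169.50.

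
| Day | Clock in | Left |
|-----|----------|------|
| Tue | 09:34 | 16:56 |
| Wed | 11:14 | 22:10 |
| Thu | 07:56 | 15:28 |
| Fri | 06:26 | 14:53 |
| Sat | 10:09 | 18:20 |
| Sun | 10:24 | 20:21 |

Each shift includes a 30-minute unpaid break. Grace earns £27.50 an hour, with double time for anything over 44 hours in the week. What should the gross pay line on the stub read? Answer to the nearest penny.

Tue: 09:34–16:56 = 7 h 22 min; less 30 min break → 6 h 52 min
Wed: 11:14–22:10 = 10 h 56 min; less 30 min break → 10 h 26 min
Thu: 07:56–15:28 = 7 h 32 min; less 30 min break → 7 h 2 min
Fri: 06:26–14:53 = 8 h 27 min; less 30 min break → 7 h 57 min
Sat: 10:09–18:20 = 8 h 11 min; less 30 min break → 7 h 41 min
Sun: 10:24–20:21 = 9 h 57 min; less 30 min break → 9 h 27 min
Total worked: 49 h 25 min = 2965 min.
Regular 44 h 0 min = 2640 min at £27.50/h; overtime 5 h 25 min = 325 min at £55.00/h.
Pay = (2640 × £27.50 + 325 × £55.00) ÷ 60 = £1507.92.

£1507.92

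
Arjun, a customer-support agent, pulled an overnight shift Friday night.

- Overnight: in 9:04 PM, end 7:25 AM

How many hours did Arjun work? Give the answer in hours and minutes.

10 h 21 min

Overnight: 9:04 PM → midnight = 2 h 56 min; midnight → 7:25 AM = 7 h 25 min; span 10 h 21 min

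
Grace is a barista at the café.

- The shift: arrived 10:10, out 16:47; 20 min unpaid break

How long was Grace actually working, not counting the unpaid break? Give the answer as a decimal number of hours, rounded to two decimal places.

6.28 hours

The shift: 10:10–16:47 = 6 h 37 min; less 20 min break → 6 h 17 min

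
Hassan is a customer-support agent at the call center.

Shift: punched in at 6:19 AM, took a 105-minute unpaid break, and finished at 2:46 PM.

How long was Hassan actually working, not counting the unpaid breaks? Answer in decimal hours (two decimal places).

6.70 hours

Shift: 6:19 AM–2:46 PM = 8 h 27 min; less 105 min break → 6 h 42 min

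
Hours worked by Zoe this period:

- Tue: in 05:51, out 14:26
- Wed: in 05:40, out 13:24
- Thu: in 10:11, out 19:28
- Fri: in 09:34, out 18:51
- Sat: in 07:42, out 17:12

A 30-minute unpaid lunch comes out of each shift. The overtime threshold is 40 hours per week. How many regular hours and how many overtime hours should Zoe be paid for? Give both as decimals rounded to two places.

Regular 40.00 hours, overtime 1.88 hours

Tue: 05:51–14:26 = 8 h 35 min; less 30 min break → 8 h 5 min
Wed: 05:40–13:24 = 7 h 44 min; less 30 min break → 7 h 14 min
Thu: 10:11–19:28 = 9 h 17 min; less 30 min break → 8 h 47 min
Fri: 09:34–18:51 = 9 h 17 min; less 30 min break → 8 h 47 min
Sat: 07:42–17:12 = 9 h 30 min; less 30 min break → 9 h 0 min
Total worked: 41 h 53 min = 41.88 h.
Threshold 40 h → overtime 1 h 53 min, regular 40 h 0 min.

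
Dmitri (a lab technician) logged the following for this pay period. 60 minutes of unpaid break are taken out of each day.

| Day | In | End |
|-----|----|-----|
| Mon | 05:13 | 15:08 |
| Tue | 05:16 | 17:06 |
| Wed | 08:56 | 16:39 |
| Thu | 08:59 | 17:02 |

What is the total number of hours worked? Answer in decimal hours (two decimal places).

Mon: 05:13–15:08 = 9 h 55 min; less 60 min break → 8 h 55 min
Tue: 05:16–17:06 = 11 h 50 min; less 60 min break → 10 h 50 min
Wed: 08:56–16:39 = 7 h 43 min; less 60 min break → 6 h 43 min
Thu: 08:59–17:02 = 8 h 3 min; less 60 min break → 7 h 3 min
Total: 8 h 55 min + 10 h 50 min + 6 h 43 min + 7 h 3 min = 33 h 31 min.

33.52 hours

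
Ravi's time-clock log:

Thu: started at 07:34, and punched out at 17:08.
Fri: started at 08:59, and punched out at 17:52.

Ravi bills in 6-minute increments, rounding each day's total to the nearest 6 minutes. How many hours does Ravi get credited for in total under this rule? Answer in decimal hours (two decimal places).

Thu: 07:34–17:08 = 9 h 34 min → rounds to 9 h 36 min
Fri: 08:59–17:52 = 8 h 53 min → rounds to 8 h 54 min
Total credited: 18 h 30 min.

18.50 hours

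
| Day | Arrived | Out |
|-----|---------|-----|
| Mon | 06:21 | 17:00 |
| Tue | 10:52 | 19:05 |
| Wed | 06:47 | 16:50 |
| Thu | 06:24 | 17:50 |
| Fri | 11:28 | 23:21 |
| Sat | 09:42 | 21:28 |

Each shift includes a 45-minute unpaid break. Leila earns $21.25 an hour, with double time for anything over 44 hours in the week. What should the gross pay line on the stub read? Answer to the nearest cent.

$1593.75

Mon: 06:21–17:00 = 10 h 39 min; less 45 min break → 9 h 54 min
Tue: 10:52–19:05 = 8 h 13 min; less 45 min break → 7 h 28 min
Wed: 06:47–16:50 = 10 h 3 min; less 45 min break → 9 h 18 min
Thu: 06:24–17:50 = 11 h 26 min; less 45 min break → 10 h 41 min
Fri: 11:28–23:21 = 11 h 53 min; less 45 min break → 11 h 8 min
Sat: 09:42–21:28 = 11 h 46 min; less 45 min break → 11 h 1 min
Total worked: 59 h 30 min = 3570 min.
Regular 44 h 0 min = 2640 min at $21.25/h; overtime 15 h 30 min = 930 min at $42.50/h.
Pay = (2640 × $21.25 + 930 × $42.50) ÷ 60 = $1593.75.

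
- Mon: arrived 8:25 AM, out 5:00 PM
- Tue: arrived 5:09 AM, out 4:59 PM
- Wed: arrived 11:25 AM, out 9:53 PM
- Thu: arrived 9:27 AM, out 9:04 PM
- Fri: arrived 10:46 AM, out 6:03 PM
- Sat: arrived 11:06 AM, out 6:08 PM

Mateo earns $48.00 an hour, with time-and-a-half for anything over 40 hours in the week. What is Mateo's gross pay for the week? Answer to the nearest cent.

Mon: 8:25 AM–5:00 PM = 8 h 35 min
Tue: 5:09 AM–4:59 PM = 11 h 50 min
Wed: 11:25 AM–9:53 PM = 10 h 28 min
Thu: 9:27 AM–9:04 PM = 11 h 37 min
Fri: 10:46 AM–6:03 PM = 7 h 17 min
Sat: 11:06 AM–6:08 PM = 7 h 2 min
Total worked: 56 h 49 min = 3409 min.
Regular 40 h 0 min = 2400 min at $48.00/h; overtime 16 h 49 min = 1009 min at $72.00/h.
Pay = (2400 × $48.00 + 1009 × $72.00) ÷ 60 = $3130.80.

$3130.80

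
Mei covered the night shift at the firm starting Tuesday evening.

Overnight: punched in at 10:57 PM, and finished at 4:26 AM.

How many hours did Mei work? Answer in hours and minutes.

5 h 29 min

Overnight: 10:57 PM → midnight = 1 h 3 min; midnight → 4:26 AM = 4 h 26 min; span 5 h 29 min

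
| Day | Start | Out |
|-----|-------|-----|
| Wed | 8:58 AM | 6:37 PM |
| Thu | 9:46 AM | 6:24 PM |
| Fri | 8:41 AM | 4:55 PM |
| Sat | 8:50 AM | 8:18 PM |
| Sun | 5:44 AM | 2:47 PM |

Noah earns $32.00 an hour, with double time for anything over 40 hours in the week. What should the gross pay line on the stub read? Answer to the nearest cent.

$1730.13

Wed: 8:58 AM–6:37 PM = 9 h 39 min
Thu: 9:46 AM–6:24 PM = 8 h 38 min
Fri: 8:41 AM–4:55 PM = 8 h 14 min
Sat: 8:50 AM–8:18 PM = 11 h 28 min
Sun: 5:44 AM–2:47 PM = 9 h 3 min
Total worked: 47 h 2 min = 2822 min.
Regular 40 h 0 min = 2400 min at $32.00/h; overtime 7 h 2 min = 422 min at $64.00/h.
Pay = (2400 × $32.00 + 422 × $64.00) ÷ 60 = $1730.13.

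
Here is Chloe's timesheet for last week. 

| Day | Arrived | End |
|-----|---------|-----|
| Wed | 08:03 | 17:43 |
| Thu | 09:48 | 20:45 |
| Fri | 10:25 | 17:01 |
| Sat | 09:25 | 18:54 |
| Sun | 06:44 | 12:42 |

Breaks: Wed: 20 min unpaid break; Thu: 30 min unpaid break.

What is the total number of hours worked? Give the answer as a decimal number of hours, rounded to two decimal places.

Wed: 08:03–17:43 = 9 h 40 min; less 20 min break → 9 h 20 min
Thu: 09:48–20:45 = 10 h 57 min; less 30 min break → 10 h 27 min
Fri: 10:25–17:01 = 6 h 36 min
Sat: 09:25–18:54 = 9 h 29 min
Sun: 06:44–12:42 = 5 h 58 min
Total: 9 h 20 min + 10 h 27 min + 6 h 36 min + 9 h 29 min + 5 h 58 min = 41 h 50 min.

41.83 hours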